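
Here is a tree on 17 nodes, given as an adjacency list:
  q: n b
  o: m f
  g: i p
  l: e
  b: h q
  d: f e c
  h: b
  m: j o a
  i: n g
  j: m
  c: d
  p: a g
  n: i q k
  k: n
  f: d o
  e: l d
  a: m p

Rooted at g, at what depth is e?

g–p–a–m–o–f–d–e — 7 edges.

7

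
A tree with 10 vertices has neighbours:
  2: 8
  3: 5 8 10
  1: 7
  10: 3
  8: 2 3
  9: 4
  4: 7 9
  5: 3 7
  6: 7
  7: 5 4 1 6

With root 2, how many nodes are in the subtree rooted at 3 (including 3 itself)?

8

The subtree rooted at 3 contains: 3, 5, 10, 7, 1, 4, 6, 9 — 8 nodes.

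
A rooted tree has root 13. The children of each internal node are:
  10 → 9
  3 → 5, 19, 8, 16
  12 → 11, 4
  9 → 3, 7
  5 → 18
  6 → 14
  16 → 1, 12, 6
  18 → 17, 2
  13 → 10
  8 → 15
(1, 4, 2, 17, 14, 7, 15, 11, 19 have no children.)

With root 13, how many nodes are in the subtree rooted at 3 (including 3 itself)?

3's subtree: {3, 16, 5, 8, 19, 1, 6, 12, 18, 15, 14, 4, 11, 2, 17}, size 15.

15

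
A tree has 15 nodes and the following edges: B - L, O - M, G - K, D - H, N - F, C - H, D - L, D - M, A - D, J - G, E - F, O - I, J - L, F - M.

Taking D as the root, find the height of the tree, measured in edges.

4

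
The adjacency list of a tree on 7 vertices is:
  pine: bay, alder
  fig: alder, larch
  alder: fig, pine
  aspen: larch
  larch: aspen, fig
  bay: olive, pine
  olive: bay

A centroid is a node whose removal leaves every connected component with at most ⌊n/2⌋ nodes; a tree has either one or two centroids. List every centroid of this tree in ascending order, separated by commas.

Removing alder splits the tree into components of sizes 3, 3; the largest is 3 ≤ ⌊7/2⌋ = 3.
No neighbour of alder does as well, so alder is the unique centroid.

alder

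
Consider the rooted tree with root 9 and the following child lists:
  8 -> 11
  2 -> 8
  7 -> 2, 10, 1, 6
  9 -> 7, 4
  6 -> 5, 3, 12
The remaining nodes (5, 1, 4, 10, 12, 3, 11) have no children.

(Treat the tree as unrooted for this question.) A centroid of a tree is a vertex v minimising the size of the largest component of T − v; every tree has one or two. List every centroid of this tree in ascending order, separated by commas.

Removing 7 splits the tree into components of sizes 4, 3, 2, 1, 1; the largest is 4 ≤ ⌊12/2⌋ = 6.
Every other node leaves some component of size > 6, so the centroid is unique.

7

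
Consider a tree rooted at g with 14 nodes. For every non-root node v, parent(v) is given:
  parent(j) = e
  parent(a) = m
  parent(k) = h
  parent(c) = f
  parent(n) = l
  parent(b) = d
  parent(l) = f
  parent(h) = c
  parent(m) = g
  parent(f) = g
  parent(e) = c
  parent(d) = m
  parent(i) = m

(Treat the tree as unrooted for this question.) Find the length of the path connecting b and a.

3

The path is b – d – m – a, which has 3 edges.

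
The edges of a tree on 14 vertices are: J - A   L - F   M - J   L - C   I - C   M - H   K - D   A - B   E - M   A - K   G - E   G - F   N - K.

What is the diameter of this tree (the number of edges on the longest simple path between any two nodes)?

10

A longest path is I-C-L-F-G-E-M-J-A-K-N, with 10 edges.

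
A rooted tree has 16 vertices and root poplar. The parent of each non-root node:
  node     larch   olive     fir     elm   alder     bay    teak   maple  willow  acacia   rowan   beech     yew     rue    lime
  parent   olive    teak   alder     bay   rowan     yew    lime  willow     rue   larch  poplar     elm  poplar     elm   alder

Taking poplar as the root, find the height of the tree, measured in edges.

A deepest node is acacia, reached by poplar–rowan–alder–lime–teak–olive–larch–acacia.
That path has 7 edges, so the height is 7.

7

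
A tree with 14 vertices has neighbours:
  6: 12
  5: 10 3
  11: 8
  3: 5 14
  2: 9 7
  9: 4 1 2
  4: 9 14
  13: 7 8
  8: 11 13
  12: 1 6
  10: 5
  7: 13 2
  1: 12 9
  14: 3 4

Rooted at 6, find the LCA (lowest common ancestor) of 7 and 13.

Path 7→root: 7 2 9 1 12 6; path 13→root: 13 7 2 9 1 12 6.
First common node: 7.

7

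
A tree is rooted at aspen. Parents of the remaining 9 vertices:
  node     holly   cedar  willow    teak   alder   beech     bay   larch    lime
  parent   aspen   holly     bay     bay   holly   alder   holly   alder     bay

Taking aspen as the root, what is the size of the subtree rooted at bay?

4

Descendants of bay (including itself): bay, willow, lime, teak. That's 4.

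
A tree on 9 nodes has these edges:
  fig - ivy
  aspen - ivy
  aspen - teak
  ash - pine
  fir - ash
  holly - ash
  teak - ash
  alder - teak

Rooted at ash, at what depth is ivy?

ash–teak–aspen–ivy — 3 edges.

3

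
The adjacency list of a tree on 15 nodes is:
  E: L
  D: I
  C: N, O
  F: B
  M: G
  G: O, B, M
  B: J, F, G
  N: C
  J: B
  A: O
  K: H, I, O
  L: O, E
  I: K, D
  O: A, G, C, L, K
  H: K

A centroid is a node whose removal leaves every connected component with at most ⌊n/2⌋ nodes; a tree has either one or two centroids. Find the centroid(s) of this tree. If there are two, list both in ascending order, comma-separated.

Removing O splits the tree into components of sizes 5, 4, 2, 2, 1; the largest is 5 ≤ ⌊15/2⌋ = 7.
No neighbour of O does as well, so O is the unique centroid.

O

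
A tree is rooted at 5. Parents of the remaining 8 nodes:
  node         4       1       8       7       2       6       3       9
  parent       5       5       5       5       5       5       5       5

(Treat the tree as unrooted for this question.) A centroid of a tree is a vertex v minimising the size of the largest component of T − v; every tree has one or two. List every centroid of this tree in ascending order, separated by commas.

5

If 5 is removed the pieces have sizes 1, 1, 1, 1, 1, 1, 1, 1, all ≤ ⌊9/2⌋ = 4.
Every other node leaves some component of size > 4, so the centroid is unique.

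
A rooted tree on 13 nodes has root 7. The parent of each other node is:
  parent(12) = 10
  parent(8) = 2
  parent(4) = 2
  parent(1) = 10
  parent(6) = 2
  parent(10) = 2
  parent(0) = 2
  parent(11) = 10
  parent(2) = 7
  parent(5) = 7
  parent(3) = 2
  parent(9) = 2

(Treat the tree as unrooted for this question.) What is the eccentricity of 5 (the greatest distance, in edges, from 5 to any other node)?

4

The node farthest from 5 is 1 (12, 11 also at distance 4), via 5-7-2-10-1 — 4 edges.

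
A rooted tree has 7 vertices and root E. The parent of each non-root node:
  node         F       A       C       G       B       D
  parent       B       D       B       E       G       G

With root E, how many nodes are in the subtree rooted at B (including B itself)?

3

The subtree rooted at B contains: B, C, F — 3 nodes.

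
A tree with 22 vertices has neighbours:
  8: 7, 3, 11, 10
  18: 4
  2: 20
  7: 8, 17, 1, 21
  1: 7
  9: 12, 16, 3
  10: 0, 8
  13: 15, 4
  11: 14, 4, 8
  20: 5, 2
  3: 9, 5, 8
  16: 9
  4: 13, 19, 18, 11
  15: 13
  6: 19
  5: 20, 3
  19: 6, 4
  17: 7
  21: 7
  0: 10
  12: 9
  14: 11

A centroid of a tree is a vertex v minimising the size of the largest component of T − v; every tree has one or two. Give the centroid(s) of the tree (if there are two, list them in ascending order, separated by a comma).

8

Delete 8: the remaining components have sizes 8, 7, 4, 2. Max 8 ≤ 11, so 8 is a centroid.
Every other node leaves some component of size > 11, so the centroid is unique.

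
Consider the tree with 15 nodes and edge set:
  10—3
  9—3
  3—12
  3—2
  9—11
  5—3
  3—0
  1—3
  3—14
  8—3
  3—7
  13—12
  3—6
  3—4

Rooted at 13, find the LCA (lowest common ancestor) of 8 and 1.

3

Ancestors of 8 (toward the root): 8, 3, 12, 13.
Ancestors of 1: 1, 3, 12, 13.
The deepest node appearing in both lists is 3.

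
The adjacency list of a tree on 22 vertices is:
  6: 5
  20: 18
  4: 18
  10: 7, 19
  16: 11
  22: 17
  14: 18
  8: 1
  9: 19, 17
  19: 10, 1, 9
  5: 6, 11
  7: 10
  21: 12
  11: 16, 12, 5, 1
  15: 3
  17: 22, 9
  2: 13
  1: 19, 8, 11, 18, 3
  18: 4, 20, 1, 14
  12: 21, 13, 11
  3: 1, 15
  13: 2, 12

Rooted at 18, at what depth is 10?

18 → 1 → 19 → 10 — 3 edges.

3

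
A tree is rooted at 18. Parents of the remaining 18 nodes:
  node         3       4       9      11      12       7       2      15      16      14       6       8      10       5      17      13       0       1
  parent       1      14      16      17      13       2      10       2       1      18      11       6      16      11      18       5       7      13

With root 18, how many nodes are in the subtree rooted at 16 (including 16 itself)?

7

Descendants of 16 (including itself): 16, 9, 10, 2, 15, 7, 0. That's 7.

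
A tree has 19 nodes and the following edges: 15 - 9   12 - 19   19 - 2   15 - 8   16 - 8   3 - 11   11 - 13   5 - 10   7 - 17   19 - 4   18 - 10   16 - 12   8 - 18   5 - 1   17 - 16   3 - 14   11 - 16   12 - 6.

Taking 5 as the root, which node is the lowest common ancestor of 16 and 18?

Path 16→root: 16 8 18 10 5; path 18→root: 18 10 5.
First common node: 18.

18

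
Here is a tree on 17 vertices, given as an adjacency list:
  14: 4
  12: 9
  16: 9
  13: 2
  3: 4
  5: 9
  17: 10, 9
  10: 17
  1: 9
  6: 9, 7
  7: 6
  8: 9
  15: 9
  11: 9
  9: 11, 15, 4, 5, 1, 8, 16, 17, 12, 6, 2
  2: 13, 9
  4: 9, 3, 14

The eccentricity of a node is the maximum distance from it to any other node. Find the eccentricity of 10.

Distances from 10 peak at 4, attained at 3 (14, 7, 13 also at distance 4).
10–17–9–4–3

4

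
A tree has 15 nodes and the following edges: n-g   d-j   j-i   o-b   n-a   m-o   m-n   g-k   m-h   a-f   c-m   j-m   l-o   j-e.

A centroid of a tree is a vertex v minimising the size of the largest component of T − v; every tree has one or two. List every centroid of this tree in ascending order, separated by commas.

m

If m is removed the pieces have sizes 5, 4, 3, 1, 1, all ≤ ⌊15/2⌋ = 7.
No neighbour of m does as well, so m is the unique centroid.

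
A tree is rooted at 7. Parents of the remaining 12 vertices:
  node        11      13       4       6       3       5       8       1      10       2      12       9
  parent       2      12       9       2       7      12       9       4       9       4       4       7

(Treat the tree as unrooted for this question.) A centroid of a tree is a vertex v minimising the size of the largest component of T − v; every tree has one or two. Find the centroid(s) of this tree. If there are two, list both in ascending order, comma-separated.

Removing 4 splits the tree into components of sizes 5, 3, 3, 1; the largest is 5 ≤ ⌊13/2⌋ = 6.
No neighbour of 4 does as well, so 4 is the unique centroid.

4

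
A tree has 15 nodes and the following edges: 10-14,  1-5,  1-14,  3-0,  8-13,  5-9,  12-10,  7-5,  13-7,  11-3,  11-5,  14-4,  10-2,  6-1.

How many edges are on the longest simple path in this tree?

7

A longest path is 8–13–7–5–1–14–10–12, with 7 edges.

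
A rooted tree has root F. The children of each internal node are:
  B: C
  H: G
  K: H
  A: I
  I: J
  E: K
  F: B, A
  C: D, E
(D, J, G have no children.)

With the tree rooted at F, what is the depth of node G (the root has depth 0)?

Climbing from G to the root: G–H–K–E–C–B–F. That's 6 steps.

6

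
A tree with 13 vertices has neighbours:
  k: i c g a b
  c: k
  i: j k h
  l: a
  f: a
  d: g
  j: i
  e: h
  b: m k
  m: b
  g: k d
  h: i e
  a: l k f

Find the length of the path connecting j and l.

j - i - k - a - l: 4 edges.

4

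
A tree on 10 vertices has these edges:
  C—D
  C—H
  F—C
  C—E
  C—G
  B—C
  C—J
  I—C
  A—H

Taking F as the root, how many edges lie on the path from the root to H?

Path from F to H: F → C → H, which has 2 edges.

2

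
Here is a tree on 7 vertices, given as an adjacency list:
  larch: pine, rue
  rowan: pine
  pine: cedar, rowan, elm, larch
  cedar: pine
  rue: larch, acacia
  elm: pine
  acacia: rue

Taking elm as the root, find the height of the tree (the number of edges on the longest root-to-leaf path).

4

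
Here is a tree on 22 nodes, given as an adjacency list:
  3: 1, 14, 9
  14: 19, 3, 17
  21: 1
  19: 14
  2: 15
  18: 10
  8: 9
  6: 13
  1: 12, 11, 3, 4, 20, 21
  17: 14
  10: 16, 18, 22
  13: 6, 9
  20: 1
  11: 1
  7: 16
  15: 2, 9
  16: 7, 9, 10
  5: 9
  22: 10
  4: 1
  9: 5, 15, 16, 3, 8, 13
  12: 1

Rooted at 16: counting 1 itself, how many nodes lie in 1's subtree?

The subtree rooted at 1 contains: 1, 4, 21, 20, 12, 11 — 6 nodes.

6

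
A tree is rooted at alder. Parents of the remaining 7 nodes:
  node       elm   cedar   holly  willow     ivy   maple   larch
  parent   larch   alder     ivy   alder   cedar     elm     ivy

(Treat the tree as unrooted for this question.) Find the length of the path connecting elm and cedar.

3

Walking from elm: elm–larch–ivy–cedar. Length 3.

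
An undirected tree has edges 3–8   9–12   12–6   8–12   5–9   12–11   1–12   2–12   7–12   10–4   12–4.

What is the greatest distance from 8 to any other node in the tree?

3

The node farthest from 8 is 5 (10 also at distance 3), via 8–12–9–5 — 3 edges.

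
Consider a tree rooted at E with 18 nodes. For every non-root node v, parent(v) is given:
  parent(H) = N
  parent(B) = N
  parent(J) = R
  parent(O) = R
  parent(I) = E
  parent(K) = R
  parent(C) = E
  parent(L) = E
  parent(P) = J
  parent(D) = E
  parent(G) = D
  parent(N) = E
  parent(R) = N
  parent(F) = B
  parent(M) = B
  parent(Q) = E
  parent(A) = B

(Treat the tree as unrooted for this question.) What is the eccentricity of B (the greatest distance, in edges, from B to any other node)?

4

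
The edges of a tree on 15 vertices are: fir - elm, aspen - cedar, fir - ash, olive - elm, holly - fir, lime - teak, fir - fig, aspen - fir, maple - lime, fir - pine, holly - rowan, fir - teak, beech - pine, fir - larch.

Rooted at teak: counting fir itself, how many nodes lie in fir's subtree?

The subtree rooted at fir contains: fir, elm, larch, fig, aspen, ash, pine, holly, olive, cedar, beech, rowan — 12 nodes.

12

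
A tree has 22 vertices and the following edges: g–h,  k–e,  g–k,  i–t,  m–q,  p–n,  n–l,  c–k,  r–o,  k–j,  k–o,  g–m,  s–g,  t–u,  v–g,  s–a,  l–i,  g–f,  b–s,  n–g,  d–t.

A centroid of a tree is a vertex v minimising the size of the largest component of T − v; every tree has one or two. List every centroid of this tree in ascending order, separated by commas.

g

Delete g: the remaining components have sizes 7, 6, 3, 2, 1, 1, 1. Max 7 ≤ 11, so g is a centroid.
No neighbour of g does as well, so g is the unique centroid.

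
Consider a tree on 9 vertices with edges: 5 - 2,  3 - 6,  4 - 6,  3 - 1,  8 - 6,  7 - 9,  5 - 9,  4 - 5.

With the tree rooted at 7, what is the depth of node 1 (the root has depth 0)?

6

7–9–5–4–6–3–1 — 6 edges.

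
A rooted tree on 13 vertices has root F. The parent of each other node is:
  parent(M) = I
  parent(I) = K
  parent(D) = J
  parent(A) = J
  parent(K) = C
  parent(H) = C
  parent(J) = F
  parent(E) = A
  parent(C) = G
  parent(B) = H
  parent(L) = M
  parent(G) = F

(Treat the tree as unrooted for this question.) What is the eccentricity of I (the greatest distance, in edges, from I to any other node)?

The node farthest from I is E, via I – K – C – G – F – J – A – E — 7 edges.

7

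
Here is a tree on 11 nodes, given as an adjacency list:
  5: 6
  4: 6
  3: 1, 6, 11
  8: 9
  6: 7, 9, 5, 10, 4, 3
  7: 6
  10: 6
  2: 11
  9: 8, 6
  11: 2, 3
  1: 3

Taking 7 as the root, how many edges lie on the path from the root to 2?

Climbing from 2 to the root: 2–11–3–6–7. That's 4 steps.

4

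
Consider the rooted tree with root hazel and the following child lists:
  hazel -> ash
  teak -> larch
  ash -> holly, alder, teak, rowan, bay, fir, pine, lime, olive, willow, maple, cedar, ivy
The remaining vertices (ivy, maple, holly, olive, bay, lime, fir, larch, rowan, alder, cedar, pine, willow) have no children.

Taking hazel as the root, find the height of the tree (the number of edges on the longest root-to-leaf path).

larch sits deepest: hazel–ash–teak–larch — 3 edges from the root.

3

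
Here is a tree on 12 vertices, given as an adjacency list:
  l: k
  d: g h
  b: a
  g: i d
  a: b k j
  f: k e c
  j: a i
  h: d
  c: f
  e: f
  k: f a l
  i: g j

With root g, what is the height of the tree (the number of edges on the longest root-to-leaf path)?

6

A deepest node is e, reached by g–i–j–a–k–f–e.
That path has 6 edges, so the height is 6.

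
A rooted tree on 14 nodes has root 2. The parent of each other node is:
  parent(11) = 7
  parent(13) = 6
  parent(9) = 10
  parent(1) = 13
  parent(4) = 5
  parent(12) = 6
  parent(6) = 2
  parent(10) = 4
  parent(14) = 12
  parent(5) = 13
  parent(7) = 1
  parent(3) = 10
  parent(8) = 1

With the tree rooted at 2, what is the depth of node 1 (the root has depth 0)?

2 → 6 → 13 → 1 — 3 edges.

3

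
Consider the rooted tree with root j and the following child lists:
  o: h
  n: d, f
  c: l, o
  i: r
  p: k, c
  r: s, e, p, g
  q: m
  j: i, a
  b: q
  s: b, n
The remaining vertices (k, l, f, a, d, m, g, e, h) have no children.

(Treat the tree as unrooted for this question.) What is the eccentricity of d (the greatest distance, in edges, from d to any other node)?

Distances from d peak at 7, attained at h.
d – n – s – r – p – c – o – h

7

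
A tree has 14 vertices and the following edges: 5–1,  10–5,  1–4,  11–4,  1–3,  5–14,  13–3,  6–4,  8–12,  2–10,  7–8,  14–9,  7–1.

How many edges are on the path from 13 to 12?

5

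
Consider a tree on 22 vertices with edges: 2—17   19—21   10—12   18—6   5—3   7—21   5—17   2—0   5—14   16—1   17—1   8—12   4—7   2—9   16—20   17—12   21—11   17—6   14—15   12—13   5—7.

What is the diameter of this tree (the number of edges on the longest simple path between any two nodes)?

BFS from 19 reaches 20 last, at distance 7; BFS from 20 confirms no node is farther.
Path: 19 - 21 - 7 - 5 - 17 - 1 - 16 - 20.

7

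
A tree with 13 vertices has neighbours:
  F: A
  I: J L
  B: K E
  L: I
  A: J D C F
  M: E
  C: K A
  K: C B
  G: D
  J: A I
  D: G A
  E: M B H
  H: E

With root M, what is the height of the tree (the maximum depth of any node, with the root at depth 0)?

8

L sits deepest: M → E → B → K → C → A → J → I → L — 8 edges from the root.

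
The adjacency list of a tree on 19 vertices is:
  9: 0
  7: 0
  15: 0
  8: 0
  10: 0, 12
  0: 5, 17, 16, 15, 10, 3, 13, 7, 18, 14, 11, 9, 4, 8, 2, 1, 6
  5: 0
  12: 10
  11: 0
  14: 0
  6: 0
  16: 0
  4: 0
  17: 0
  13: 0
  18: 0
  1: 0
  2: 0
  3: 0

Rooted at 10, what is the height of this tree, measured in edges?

A deepest node is 18, reached by 10 → 0 → 18.
That path has 2 edges, so the height is 2.

2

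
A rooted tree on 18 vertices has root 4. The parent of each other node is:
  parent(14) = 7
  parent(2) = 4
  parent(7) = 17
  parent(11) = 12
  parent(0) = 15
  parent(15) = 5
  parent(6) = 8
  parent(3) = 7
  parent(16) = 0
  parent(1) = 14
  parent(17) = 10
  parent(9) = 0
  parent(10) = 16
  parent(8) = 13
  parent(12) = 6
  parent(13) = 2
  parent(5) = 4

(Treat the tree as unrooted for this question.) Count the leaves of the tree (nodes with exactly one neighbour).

4

The leaves are 1, 3, 9, 11.
That is 4 leaves.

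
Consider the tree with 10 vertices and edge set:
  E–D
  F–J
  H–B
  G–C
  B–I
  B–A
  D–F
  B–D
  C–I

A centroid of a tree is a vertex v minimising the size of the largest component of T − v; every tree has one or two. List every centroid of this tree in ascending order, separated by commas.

B

Removing B splits the tree into components of sizes 4, 3, 1, 1; the largest is 4 ≤ ⌊10/2⌋ = 5.
No neighbour of B does as well, so B is the unique centroid.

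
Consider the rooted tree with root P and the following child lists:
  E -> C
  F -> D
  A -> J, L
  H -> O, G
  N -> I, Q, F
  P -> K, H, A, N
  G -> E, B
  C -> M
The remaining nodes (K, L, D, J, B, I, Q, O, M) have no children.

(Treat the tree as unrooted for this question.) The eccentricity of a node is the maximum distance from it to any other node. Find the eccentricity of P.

A farthest node from P is M.
The path P-H-G-E-C-M has 5 edges.

5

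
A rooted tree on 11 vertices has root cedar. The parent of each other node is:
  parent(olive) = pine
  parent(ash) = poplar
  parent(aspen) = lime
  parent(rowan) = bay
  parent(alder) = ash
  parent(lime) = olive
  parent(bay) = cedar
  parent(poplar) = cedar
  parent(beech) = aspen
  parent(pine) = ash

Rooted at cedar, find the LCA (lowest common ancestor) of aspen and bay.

cedar

Path aspen→root: aspen lime olive pine ash poplar cedar; path bay→root: bay cedar.
First common node: cedar.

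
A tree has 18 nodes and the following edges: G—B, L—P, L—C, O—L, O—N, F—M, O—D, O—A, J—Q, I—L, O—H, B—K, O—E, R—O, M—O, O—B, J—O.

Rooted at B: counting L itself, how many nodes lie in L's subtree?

4

Descendants of L (including itself): L, C, P, I. That's 4.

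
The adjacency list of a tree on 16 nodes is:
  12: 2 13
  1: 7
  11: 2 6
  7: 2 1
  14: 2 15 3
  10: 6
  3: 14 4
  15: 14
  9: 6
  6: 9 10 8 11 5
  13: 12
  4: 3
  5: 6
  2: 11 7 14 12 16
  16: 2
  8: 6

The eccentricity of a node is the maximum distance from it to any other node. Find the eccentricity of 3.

5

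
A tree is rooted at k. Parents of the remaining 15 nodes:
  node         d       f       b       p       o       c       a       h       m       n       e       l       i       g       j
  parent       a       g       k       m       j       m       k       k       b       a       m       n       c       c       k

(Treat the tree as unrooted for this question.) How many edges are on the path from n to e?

Walking from n: n - a - k - b - m - e. Length 5.

5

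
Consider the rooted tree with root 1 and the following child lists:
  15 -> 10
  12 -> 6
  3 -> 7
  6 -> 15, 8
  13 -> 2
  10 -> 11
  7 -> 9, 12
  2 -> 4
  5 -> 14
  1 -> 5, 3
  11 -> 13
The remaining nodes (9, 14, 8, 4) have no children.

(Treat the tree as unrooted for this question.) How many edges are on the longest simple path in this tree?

A longest path is 14–5–1–3–7–12–6–15–10–11–13–2–4, with 12 edges.

12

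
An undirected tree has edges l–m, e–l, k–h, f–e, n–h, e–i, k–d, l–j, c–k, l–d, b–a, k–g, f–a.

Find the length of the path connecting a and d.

The path is a - f - e - l - d, which has 4 edges.

4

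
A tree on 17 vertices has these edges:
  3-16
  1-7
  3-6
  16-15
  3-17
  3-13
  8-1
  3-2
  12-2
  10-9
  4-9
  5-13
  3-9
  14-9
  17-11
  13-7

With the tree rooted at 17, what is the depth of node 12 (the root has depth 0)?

3

Path from 17 to 12: 17 – 3 – 2 – 12, which has 3 edges.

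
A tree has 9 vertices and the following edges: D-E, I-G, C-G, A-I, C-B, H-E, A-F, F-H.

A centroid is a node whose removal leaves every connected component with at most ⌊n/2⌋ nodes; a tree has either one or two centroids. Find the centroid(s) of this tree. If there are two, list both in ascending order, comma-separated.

A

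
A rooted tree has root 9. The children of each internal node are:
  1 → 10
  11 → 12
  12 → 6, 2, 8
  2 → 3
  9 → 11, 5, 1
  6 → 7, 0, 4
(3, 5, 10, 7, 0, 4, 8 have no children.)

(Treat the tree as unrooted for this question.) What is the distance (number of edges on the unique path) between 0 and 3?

4

Walking from 0: 0–6–12–2–3. Length 4.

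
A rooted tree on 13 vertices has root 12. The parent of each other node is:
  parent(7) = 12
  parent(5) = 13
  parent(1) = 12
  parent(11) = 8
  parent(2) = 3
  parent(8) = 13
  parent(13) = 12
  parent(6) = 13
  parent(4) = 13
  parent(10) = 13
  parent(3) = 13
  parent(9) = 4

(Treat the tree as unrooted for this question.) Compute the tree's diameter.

4

A longest path is 9-4-13-12-7, with 4 edges.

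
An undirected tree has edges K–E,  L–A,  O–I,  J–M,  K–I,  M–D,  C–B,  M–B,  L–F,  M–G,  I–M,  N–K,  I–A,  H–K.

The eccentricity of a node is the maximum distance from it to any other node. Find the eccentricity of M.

4

A farthest node from M is F.
The path M – I – A – L – F has 4 edges.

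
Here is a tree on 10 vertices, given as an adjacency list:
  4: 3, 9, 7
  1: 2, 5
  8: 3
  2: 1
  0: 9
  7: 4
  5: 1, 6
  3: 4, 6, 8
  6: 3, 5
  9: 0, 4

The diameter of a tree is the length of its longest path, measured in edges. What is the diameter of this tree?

BFS from 0 reaches 2 last, at distance 7; BFS from 2 confirms no node is farther.
Path: 0-9-4-3-6-5-1-2.

7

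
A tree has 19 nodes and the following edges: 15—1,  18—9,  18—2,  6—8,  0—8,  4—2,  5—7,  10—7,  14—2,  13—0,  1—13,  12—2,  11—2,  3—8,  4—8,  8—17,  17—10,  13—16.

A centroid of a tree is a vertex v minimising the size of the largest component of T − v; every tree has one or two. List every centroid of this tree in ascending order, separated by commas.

Delete 8: the remaining components have sizes 7, 5, 4, 1, 1. Max 7 ≤ 9, so 8 is a centroid.
Every other node leaves some component of size > 9, so the centroid is unique.

8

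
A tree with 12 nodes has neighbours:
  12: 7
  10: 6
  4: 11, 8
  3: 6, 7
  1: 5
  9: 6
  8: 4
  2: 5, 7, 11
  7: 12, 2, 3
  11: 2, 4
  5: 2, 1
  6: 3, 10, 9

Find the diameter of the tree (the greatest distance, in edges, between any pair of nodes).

Starting from 10, a farthest node is 8 at distance 7.
One longest path: 10 – 6 – 3 – 7 – 2 – 11 – 4 – 8.
So the diameter is 7.

7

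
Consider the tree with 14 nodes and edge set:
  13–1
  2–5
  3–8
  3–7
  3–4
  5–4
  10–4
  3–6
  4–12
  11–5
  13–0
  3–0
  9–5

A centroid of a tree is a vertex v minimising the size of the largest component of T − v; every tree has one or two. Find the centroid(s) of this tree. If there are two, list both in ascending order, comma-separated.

Delete 3: the remaining components have sizes 7, 3, 1, 1, 1. Max 7 ≤ 7, so 3 is a centroid.
4 is adjacent to 3 and is also a centroid (the largest component after removing it is likewise 7).

3, 4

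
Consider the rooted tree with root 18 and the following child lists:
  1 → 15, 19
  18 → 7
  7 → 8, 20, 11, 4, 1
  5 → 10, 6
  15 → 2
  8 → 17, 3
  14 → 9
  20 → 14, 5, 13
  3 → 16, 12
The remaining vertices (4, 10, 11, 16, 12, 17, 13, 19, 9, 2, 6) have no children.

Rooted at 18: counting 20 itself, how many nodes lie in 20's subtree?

7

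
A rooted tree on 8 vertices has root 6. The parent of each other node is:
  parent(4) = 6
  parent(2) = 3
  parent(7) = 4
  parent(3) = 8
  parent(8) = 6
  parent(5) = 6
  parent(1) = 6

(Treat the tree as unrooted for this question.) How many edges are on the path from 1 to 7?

3

The path is 1–6–4–7, which has 3 edges.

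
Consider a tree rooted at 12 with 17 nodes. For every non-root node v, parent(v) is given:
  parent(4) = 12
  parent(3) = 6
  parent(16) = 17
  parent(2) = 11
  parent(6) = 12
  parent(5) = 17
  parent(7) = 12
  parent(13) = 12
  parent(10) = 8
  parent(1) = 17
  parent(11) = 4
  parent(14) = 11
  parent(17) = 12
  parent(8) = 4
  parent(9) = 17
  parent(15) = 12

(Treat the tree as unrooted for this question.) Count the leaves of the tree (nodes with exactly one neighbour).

11

Degree-1 nodes: 1, 2, 3, 5, 7, 9, 10, 13, 14, 15, 16 — 11 of them.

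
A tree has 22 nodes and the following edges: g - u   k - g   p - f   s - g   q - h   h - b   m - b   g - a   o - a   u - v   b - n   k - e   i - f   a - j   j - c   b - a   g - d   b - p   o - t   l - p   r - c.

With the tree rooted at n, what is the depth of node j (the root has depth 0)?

n–b–a–j — 3 edges.

3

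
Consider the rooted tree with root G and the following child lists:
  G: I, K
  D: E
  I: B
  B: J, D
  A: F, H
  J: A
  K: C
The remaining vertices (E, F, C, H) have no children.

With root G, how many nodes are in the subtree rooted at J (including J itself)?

4

J's subtree: {J, A, F, H}, size 4.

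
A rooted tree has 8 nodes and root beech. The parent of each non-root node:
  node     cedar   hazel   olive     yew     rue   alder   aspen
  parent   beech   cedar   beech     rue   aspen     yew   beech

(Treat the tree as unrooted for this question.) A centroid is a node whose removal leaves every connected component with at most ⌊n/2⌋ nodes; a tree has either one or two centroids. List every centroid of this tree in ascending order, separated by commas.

aspen, beech

If beech is removed the pieces have sizes 4, 2, 1, all ≤ ⌊8/2⌋ = 4.
aspen is adjacent to beech and is also a centroid (the largest component after removing it is likewise 4).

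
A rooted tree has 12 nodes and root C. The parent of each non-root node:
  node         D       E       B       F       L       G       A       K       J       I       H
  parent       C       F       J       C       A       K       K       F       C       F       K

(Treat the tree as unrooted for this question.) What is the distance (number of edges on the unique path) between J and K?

3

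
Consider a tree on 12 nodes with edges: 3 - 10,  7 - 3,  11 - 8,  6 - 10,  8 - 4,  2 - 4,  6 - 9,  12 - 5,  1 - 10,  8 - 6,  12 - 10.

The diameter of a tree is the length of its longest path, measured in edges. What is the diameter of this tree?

Starting from 2, a farthest node is 7 at distance 6.
One longest path: 2-4-8-6-10-3-7.
So the diameter is 6.

6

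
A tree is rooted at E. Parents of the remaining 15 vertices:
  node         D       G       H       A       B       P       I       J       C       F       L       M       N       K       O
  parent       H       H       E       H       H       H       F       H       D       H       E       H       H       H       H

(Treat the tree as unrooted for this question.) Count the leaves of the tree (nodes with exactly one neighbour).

12

Degree-1 nodes: A, B, C, G, I, J, K, L, M, N, O, P — 12 of them.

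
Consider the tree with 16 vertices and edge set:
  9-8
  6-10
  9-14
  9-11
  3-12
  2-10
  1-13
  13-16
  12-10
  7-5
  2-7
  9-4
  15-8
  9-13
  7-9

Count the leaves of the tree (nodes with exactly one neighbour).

9

The leaves are 1, 3, 4, 5, 6, 11, 14, 15, 16.
That is 9 leaves.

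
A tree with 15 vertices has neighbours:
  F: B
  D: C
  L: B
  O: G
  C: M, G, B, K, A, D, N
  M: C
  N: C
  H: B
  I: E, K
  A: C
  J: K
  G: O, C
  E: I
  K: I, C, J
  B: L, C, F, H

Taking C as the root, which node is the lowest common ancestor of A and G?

Ancestors of A (toward the root): A, C.
Ancestors of G: G, C.
The deepest node appearing in both lists is C.

C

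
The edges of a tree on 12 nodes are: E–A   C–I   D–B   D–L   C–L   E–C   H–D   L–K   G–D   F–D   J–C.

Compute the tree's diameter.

A longest path is F - D - L - C - E - A, with 5 edges.

5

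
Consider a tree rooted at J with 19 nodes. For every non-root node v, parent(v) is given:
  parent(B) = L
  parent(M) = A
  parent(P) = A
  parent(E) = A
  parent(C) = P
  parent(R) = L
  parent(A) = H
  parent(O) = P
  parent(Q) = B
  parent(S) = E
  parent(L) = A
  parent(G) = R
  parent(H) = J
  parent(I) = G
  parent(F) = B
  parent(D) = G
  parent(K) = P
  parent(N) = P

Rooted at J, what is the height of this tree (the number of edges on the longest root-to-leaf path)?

6

The longest root-to-leaf path is J-H-A-L-R-G-I (6 edges).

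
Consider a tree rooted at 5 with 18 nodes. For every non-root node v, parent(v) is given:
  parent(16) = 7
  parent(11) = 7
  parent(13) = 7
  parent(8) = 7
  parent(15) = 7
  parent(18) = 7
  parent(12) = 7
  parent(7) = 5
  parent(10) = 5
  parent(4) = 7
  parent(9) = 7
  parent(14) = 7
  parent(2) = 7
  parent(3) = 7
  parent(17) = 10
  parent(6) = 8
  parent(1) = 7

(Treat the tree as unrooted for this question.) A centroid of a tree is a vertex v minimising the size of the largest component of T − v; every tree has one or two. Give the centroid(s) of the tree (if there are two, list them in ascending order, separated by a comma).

7

Delete 7: the remaining components have sizes 3, 2, 1, 1, 1, 1, 1, 1, 1, 1, 1, 1, 1, 1. Max 3 ≤ 9, so 7 is a centroid.
Every other node leaves some component of size > 9, so the centroid is unique.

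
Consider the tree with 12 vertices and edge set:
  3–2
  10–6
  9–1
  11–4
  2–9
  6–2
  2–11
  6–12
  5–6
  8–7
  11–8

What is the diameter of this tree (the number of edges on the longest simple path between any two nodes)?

5

Starting from 7, a farthest node is 5 at distance 5.
One longest path: 7 – 8 – 11 – 2 – 6 – 5.
So the diameter is 5.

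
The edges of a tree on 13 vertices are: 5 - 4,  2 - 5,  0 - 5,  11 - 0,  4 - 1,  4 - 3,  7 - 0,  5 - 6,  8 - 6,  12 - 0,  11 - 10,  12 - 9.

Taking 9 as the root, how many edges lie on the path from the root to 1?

Climbing from 1 to the root: 1–4–5–0–12–9. That's 5 steps.

5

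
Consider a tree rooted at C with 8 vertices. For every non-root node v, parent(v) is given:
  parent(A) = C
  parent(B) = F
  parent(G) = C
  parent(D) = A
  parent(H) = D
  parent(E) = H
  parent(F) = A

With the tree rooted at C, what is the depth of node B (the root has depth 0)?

3

Climbing from B to the root: B → F → A → C. That's 3 steps.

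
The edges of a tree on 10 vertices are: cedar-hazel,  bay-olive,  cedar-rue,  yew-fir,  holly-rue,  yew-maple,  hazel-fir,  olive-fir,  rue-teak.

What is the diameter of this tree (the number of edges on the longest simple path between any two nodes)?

A longest path is teak–rue–cedar–hazel–fir–olive–bay, with 6 edges.

6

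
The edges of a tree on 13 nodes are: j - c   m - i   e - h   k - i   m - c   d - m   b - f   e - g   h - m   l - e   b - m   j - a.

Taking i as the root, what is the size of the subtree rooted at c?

3

c's subtree: {c, j, a}, size 3.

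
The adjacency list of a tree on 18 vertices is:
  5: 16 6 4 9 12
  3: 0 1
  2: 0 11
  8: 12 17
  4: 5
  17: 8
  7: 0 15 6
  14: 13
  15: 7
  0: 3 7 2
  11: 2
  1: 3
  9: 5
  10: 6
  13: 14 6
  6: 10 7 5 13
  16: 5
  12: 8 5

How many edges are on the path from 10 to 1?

5

Walking from 10: 10 - 6 - 7 - 0 - 3 - 1. Length 5.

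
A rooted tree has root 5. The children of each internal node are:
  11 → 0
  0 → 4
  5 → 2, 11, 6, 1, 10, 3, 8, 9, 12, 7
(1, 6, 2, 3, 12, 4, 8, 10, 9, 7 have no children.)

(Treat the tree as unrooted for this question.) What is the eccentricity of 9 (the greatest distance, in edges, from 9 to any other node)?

The node farthest from 9 is 4, via 9 – 5 – 11 – 0 – 4 — 4 edges.

4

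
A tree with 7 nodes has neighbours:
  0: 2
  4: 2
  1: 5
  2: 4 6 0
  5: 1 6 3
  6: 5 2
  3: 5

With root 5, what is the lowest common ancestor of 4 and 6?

Path 4→root: 4 2 6 5; path 6→root: 6 5.
First common node: 6.

6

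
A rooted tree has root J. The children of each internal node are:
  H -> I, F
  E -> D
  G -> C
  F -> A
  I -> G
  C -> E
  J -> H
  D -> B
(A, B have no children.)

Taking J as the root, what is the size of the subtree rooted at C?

C's subtree: {C, E, D, B}, size 4.

4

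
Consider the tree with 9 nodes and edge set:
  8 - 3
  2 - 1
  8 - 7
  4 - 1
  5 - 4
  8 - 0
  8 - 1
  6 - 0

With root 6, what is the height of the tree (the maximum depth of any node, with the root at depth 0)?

5

The longest root-to-leaf path is 6 → 0 → 8 → 1 → 4 → 5 (5 edges).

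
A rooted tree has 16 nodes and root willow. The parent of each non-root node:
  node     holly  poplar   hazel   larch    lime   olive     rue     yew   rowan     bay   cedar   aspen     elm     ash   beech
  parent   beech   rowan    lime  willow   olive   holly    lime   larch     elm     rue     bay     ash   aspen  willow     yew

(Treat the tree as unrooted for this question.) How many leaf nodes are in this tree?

3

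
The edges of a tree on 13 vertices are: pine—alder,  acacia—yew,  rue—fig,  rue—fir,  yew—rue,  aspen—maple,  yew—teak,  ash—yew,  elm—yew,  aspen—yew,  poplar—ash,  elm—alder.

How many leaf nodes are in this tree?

Exactly 7 nodes have a single neighbour: acacia, fig, fir, maple, pine, poplar, teak.

7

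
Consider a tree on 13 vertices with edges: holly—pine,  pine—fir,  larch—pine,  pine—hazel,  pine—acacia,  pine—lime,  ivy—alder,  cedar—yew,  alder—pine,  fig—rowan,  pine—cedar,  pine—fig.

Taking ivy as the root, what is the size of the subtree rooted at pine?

11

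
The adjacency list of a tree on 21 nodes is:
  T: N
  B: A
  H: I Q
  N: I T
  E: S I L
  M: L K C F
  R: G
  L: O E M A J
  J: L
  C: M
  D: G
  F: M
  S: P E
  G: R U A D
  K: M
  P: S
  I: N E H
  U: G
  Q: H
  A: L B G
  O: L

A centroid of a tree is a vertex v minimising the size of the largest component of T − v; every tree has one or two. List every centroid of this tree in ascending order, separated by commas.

Removing L splits the tree into components of sizes 8, 6, 4, 1, 1; the largest is 8 ≤ ⌊21/2⌋ = 10.
No neighbour of L does as well, so L is the unique centroid.

L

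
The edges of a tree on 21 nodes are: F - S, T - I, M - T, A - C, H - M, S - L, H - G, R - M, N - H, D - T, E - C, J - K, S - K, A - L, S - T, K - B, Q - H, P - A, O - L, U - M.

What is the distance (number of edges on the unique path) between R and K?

The path is R – M – T – S – K, which has 4 edges.

4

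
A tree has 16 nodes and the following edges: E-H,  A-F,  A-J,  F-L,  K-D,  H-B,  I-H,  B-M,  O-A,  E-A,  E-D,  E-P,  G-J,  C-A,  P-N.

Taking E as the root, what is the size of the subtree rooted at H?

4

H's subtree: {H, B, I, M}, size 4.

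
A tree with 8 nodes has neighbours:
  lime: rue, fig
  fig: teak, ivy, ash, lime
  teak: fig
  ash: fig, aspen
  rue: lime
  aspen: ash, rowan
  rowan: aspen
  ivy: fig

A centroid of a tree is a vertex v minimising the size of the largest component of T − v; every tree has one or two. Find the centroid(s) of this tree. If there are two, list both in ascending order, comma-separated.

If fig is removed the pieces have sizes 3, 2, 1, 1, all ≤ ⌊8/2⌋ = 4.
No neighbour of fig does as well, so fig is the unique centroid.

fig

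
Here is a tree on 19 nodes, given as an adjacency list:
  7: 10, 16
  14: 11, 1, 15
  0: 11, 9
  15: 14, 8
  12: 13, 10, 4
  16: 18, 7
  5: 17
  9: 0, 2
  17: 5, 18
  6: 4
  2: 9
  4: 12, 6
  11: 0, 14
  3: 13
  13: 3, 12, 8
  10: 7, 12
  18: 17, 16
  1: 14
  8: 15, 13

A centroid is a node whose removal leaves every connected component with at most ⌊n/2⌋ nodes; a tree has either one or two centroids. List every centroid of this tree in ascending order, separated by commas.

13

If 13 is removed the pieces have sizes 9, 8, 1, all ≤ ⌊19/2⌋ = 9.
Every other node leaves some component of size > 9, so the centroid is unique.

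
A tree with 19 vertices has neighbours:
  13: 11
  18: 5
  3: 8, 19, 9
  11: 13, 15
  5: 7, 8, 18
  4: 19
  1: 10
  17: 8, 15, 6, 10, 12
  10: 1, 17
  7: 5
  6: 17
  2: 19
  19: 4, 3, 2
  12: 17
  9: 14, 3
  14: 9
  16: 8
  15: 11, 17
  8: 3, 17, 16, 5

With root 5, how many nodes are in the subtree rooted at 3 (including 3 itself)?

6

3's subtree: {3, 19, 9, 2, 4, 14}, size 6.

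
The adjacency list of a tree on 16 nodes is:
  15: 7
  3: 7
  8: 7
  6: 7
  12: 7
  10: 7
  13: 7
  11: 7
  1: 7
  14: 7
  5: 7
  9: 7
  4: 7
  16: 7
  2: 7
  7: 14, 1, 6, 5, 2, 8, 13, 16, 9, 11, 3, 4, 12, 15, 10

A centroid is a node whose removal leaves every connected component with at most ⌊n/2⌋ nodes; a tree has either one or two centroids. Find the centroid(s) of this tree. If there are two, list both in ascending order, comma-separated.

Delete 7: the remaining components have sizes 1, 1, 1, 1, 1, 1, 1, 1, 1, 1, 1, 1, 1, 1, 1. Max 1 ≤ 8, so 7 is a centroid.
No neighbour of 7 does as well, so 7 is the unique centroid.

7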